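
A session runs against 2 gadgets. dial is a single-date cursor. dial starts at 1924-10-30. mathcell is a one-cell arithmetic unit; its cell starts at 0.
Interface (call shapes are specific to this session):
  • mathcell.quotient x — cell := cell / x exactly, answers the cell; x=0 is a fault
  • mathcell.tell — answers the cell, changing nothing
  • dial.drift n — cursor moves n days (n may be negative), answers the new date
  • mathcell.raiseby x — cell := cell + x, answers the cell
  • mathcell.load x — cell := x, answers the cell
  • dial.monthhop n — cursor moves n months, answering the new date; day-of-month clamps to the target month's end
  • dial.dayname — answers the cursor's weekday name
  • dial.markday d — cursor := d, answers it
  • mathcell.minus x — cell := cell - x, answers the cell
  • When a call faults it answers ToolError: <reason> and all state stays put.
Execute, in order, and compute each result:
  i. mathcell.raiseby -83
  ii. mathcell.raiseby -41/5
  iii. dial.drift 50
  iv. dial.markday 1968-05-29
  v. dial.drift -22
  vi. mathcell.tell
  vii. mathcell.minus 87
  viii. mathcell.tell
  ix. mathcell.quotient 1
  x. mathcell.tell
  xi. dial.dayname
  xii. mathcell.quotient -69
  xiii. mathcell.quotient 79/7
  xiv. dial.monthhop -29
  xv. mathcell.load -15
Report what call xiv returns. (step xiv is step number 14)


Answer: 1965-12-07

Derivation:
;; 1. mathcell.raiseby(-83) -> -83
;; 2. mathcell.raiseby(-41/5) -> -456/5
;; 3. dial.drift(50) -> 1924-12-19
;; 4. dial.markday(1968-05-29) -> 1968-05-29
;; 5. dial.drift(-22) -> 1968-05-07
;; 6. mathcell.tell() -> -456/5
;; 7. mathcell.minus(87) -> -891/5
;; 8. mathcell.tell() -> -891/5
;; 9. mathcell.quotient(1) -> -891/5
;; 10. mathcell.tell() -> -891/5
;; 11. dial.dayname() -> Tuesday
;; 12. mathcell.quotient(-69) -> 297/115
;; 13. mathcell.quotient(79/7) -> 2079/9085
;; 14. dial.monthhop(-29) -> 1965-12-07
;; 15. mathcell.load(-15) -> -15


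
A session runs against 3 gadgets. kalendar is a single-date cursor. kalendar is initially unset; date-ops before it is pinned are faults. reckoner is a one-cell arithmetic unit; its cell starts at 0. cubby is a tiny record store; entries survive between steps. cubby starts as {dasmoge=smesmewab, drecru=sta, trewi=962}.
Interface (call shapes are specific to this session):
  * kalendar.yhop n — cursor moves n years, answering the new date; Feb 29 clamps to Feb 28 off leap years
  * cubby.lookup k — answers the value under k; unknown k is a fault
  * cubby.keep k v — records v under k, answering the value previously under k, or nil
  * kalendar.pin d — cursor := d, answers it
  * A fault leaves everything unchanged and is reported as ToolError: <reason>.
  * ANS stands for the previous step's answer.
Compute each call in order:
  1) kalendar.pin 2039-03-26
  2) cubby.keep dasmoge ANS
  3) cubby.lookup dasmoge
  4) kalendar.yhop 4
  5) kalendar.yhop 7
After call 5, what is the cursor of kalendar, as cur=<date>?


// 1. kalendar.pin(d: 2039-03-26) ~> 2039-03-26
// 2. cubby.keep(k: dasmoge, v: ANS) ~> smesmewab
// 3. cubby.lookup(k: dasmoge) ~> 2039-03-26
// 4. kalendar.yhop(n: 4) ~> 2043-03-26
// 5. kalendar.yhop(n: 7) ~> 2050-03-26

Answer: cur=2050-03-26


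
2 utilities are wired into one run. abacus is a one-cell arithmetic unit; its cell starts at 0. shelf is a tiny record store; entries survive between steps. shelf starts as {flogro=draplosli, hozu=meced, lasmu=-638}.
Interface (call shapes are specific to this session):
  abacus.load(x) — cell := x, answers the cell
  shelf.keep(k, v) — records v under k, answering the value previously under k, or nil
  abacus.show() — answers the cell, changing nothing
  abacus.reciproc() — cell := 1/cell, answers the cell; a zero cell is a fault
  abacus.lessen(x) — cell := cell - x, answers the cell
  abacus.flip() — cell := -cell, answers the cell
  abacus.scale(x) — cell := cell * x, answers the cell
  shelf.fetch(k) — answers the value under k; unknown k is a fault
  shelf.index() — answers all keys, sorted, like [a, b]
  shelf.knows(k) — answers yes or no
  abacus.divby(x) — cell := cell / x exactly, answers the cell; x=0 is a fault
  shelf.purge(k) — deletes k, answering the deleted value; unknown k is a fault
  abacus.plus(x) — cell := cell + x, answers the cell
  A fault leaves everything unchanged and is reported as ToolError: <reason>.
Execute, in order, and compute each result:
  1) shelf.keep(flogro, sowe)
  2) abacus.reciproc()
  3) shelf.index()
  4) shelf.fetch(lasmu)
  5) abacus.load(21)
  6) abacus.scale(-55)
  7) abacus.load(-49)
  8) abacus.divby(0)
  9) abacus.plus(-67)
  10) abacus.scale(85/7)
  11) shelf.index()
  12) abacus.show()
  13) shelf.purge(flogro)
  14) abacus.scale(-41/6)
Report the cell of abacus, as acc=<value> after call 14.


Answer: acc=202130/21

Derivation:
~$ shelf.keep k=flogro v=sowe
= draplosli
~$ abacus.reciproc
= ToolError: reciprocal of zero
~$ shelf.index
= [flogro, hozu, lasmu]
~$ shelf.fetch k=lasmu
= -638
~$ abacus.load x=21
= 21
~$ abacus.scale x=-55
= -1155
~$ abacus.load x=-49
= -49
~$ abacus.divby x=0
= ToolError: division by zero
~$ abacus.plus x=-67
= -116
~$ abacus.scale x=85/7
= -9860/7
~$ shelf.index
= [flogro, hozu, lasmu]
~$ abacus.show
= -9860/7
~$ shelf.purge k=flogro
= sowe
~$ abacus.scale x=-41/6
= 202130/21


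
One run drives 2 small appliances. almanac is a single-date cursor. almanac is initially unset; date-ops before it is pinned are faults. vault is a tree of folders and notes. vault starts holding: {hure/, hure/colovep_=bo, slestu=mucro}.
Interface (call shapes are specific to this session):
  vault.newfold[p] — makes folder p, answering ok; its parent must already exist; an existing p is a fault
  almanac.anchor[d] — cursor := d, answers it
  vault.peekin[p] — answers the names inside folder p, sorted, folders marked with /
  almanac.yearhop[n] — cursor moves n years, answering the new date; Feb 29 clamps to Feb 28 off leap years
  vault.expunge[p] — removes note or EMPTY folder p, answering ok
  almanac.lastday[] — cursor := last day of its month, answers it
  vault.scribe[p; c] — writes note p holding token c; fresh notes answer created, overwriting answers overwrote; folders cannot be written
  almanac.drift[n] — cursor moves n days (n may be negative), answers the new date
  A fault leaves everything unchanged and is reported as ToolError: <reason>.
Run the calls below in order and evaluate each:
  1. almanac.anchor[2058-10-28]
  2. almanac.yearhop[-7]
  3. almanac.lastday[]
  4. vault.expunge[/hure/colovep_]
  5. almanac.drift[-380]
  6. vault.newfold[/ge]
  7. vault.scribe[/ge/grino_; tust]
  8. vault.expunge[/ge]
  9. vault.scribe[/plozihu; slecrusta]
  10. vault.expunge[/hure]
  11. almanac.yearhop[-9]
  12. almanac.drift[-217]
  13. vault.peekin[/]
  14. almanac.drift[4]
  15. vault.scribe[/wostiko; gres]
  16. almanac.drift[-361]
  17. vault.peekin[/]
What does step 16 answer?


;; almanac.anchor(d=2058-10-28) : 2058-10-28
;; almanac.yearhop(n=-7) : 2051-10-28
;; almanac.lastday() : 2051-10-31
;; vault.expunge(p=/hure/colovep_) : ok
;; almanac.drift(n=-380) : 2050-10-16
;; vault.newfold(p=/ge) : ok
;; vault.scribe(p=/ge/grino_, c=tust) : created
;; vault.expunge(p=/ge) : ToolError: not empty
;; vault.scribe(p=/plozihu, c=slecrusta) : created
;; vault.expunge(p=/hure) : ok
;; almanac.yearhop(n=-9) : 2041-10-16
;; almanac.drift(n=-217) : 2041-03-13
;; vault.peekin(p=/) : [ge/, plozihu, slestu]
;; almanac.drift(n=4) : 2041-03-17
;; vault.scribe(p=/wostiko, c=gres) : created
;; almanac.drift(n=-361) : 2040-03-21
;; vault.peekin(p=/) : [ge/, plozihu, slestu, wostiko]

Answer: 2040-03-21


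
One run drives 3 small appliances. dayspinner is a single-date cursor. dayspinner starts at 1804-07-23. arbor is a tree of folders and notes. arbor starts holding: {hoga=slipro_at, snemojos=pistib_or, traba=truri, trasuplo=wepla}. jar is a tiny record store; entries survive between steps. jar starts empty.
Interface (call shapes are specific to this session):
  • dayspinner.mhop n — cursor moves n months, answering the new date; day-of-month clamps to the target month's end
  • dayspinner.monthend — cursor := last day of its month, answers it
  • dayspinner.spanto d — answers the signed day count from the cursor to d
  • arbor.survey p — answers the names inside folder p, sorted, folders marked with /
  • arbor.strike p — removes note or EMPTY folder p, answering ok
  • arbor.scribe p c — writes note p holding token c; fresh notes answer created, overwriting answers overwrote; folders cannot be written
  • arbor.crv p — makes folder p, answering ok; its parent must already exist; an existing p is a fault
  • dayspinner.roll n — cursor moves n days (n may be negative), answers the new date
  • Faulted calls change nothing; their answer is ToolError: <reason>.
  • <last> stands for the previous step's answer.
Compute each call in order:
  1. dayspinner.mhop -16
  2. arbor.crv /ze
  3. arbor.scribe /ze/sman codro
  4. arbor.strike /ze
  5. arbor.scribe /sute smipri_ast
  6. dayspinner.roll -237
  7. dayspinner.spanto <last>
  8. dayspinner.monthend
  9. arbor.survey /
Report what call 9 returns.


Answer: [hoga, snemojos, sute, traba, trasuplo, ze/]

Derivation:
;; 1. mhop(n→-16) == 1803-03-23
;; 2. crv(p→/ze) == ok
;; 3. scribe(p→/ze/sman, c→codro) == created
;; 4. strike(p→/ze) == ToolError: not empty
;; 5. scribe(p→/sute, c→smipri_ast) == created
;; 6. roll(n→-237) == 1802-07-29
;; 7. spanto(d→<last>) == 0
;; 8. monthend() == 1802-07-31
;; 9. survey(p→/) == [hoga, snemojos, sute, traba, trasuplo, ze/]


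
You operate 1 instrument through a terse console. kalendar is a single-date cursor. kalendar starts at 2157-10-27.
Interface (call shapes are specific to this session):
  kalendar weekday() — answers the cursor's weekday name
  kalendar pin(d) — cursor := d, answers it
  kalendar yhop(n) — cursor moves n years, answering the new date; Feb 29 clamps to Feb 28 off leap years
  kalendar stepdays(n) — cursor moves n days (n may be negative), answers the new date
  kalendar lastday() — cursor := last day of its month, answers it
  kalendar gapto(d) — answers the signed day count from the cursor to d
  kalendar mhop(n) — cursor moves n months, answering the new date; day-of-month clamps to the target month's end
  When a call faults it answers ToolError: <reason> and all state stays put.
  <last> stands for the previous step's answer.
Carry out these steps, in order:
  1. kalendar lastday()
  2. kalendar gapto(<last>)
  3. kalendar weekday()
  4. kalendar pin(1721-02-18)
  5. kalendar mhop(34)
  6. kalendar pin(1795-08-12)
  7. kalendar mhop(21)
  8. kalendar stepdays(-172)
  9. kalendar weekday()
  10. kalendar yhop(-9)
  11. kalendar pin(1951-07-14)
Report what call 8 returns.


Do: kalendar lastday[]
See: 2157-10-31
Do: kalendar gapto[d→<last>]
See: 0
Do: kalendar weekday[]
See: Monday
Do: kalendar pin[d→1721-02-18]
See: 1721-02-18
Do: kalendar mhop[n→34]
See: 1723-12-18
Do: kalendar pin[d→1795-08-12]
See: 1795-08-12
Do: kalendar mhop[n→21]
See: 1797-05-12
Do: kalendar stepdays[n→-172]
See: 1796-11-21
Do: kalendar weekday[]
See: Monday
Do: kalendar yhop[n→-9]
See: 1787-11-21
Do: kalendar pin[d→1951-07-14]
See: 1951-07-14

Answer: 1796-11-21


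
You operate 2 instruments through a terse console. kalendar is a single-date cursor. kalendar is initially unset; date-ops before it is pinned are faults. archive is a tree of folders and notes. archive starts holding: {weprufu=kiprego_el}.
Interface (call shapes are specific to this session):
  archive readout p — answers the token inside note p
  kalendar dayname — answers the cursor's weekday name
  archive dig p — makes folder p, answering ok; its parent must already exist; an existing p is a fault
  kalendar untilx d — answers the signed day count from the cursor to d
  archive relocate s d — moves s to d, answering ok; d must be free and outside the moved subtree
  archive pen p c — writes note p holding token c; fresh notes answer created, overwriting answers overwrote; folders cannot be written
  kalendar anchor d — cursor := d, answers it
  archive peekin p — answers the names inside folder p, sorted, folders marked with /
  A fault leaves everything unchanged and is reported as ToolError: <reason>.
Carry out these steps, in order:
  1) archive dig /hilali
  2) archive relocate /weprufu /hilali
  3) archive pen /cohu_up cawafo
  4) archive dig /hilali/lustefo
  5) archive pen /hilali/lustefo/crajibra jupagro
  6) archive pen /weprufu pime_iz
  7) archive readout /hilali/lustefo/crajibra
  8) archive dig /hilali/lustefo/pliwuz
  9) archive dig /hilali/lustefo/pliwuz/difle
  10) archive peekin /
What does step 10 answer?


$ archive dig p=/hilali
:: ok
$ archive relocate s=/weprufu d=/hilali
:: ToolError: exists
$ archive pen p=/cohu_up c=cawafo
:: created
$ archive dig p=/hilali/lustefo
:: ok
$ archive pen p=/hilali/lustefo/crajibra c=jupagro
:: created
$ archive pen p=/weprufu c=pime_iz
:: overwrote
$ archive readout p=/hilali/lustefo/crajibra
:: jupagro
$ archive dig p=/hilali/lustefo/pliwuz
:: ok
$ archive dig p=/hilali/lustefo/pliwuz/difle
:: ok
$ archive peekin p=/
:: [cohu_up, hilali/, weprufu]

Answer: [cohu_up, hilali/, weprufu]


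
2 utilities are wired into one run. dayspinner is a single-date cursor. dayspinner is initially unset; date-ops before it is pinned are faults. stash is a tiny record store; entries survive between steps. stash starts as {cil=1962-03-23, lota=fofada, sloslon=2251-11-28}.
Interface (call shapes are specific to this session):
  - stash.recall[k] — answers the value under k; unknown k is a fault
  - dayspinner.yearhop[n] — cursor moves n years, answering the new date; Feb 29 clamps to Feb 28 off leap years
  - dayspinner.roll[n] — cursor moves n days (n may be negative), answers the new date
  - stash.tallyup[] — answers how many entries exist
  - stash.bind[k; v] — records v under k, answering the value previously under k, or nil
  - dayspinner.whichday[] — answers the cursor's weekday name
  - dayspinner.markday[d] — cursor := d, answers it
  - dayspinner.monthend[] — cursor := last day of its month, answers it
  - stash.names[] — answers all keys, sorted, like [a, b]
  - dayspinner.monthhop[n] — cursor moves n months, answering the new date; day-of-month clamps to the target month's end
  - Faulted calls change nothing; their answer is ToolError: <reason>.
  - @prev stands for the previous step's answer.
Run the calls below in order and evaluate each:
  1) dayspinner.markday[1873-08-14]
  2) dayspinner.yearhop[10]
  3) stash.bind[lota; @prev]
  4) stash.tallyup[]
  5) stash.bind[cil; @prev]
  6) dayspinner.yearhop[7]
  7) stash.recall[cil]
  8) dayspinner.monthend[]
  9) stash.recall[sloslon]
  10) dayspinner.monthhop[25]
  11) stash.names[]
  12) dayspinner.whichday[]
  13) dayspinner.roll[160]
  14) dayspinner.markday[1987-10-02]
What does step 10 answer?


Answer: 1892-09-30

Derivation:
> dayspinner.markday d='1873-08-14'
  1873-08-14
> dayspinner.yearhop n='10'
  1883-08-14
> stash.bind k='lota' v='@prev'
  fofada
> stash.tallyup
  3
> stash.bind k='cil' v='@prev'
  1962-03-23
> dayspinner.yearhop n='7'
  1890-08-14
> stash.recall k='cil'
  3
> dayspinner.monthend
  1890-08-31
> stash.recall k='sloslon'
  2251-11-28
> dayspinner.monthhop n='25'
  1892-09-30
> stash.names
  [cil, lota, sloslon]
> dayspinner.whichday
  Friday
> dayspinner.roll n='160'
  1893-03-09
> dayspinner.markday d='1987-10-02'
  1987-10-02


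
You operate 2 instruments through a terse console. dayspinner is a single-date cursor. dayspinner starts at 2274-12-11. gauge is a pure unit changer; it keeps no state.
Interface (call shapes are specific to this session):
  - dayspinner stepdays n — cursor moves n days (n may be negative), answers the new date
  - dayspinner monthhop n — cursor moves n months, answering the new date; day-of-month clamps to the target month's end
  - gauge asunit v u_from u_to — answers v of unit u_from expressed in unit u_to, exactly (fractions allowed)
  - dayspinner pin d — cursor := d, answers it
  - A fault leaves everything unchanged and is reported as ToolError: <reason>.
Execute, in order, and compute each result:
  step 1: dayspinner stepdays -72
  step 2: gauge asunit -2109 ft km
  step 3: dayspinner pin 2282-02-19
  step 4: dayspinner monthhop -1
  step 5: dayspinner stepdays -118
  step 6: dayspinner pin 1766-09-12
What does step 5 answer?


# 1. dayspinner stepdays(n=-72) : 2274-09-30
# 2. gauge asunit(v=-2109, u_from=ft, u_to=km) : -803529/1250000
# 3. dayspinner pin(d=2282-02-19) : 2282-02-19
# 4. dayspinner monthhop(n=-1) : 2282-01-19
# 5. dayspinner stepdays(n=-118) : 2281-09-23
# 6. dayspinner pin(d=1766-09-12) : 1766-09-12

Answer: 2281-09-23


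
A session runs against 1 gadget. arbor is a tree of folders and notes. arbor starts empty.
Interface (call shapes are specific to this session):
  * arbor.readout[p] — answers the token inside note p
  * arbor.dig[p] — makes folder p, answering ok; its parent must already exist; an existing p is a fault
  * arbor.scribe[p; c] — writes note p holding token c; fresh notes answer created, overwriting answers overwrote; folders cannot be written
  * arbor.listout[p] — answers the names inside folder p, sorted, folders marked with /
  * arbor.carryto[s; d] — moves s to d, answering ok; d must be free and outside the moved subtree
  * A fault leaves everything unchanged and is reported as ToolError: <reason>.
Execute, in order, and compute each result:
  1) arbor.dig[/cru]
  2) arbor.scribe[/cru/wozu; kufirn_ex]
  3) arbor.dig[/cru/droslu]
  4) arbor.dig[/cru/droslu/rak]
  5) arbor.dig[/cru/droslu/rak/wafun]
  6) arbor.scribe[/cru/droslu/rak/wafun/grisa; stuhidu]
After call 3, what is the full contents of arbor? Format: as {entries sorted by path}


Answer: {cru/, cru/droslu/, cru/wozu=kufirn_ex}

Derivation:
==> arbor.dig(/cru)
<== ok
==> arbor.scribe(/cru/wozu, kufirn_ex)
<== created
==> arbor.dig(/cru/droslu)
<== ok
==> arbor.dig(/cru/droslu/rak)
<== ok
==> arbor.dig(/cru/droslu/rak/wafun)
<== ok
==> arbor.scribe(/cru/droslu/rak/wafun/grisa, stuhidu)
<== created


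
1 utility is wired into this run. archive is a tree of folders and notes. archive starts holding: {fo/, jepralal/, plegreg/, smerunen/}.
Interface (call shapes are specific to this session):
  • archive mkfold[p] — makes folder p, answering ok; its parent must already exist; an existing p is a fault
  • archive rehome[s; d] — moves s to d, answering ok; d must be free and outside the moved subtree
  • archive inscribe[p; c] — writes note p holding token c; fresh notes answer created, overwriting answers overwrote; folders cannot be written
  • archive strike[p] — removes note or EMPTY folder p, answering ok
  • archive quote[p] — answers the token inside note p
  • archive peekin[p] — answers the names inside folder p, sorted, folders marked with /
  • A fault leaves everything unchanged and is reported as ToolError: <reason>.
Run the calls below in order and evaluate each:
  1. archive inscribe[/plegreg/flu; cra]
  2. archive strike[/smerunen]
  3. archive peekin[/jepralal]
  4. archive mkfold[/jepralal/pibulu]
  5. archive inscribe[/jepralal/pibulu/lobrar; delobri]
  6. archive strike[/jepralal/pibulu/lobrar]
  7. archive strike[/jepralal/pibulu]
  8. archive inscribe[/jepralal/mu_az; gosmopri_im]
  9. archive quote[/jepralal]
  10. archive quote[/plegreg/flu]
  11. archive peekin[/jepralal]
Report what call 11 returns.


Step: archive inscribe[/plegreg/flu; cra]
Result: created
Step: archive strike[/smerunen]
Result: ok
Step: archive peekin[/jepralal]
Result: []
Step: archive mkfold[/jepralal/pibulu]
Result: ok
Step: archive inscribe[/jepralal/pibulu/lobrar; delobri]
Result: created
Step: archive strike[/jepralal/pibulu/lobrar]
Result: ok
Step: archive strike[/jepralal/pibulu]
Result: ok
Step: archive inscribe[/jepralal/mu_az; gosmopri_im]
Result: created
Step: archive quote[/jepralal]
Result: ToolError: is a directory
Step: archive quote[/plegreg/flu]
Result: cra
Step: archive peekin[/jepralal]
Result: [mu_az]

Answer: [mu_az]


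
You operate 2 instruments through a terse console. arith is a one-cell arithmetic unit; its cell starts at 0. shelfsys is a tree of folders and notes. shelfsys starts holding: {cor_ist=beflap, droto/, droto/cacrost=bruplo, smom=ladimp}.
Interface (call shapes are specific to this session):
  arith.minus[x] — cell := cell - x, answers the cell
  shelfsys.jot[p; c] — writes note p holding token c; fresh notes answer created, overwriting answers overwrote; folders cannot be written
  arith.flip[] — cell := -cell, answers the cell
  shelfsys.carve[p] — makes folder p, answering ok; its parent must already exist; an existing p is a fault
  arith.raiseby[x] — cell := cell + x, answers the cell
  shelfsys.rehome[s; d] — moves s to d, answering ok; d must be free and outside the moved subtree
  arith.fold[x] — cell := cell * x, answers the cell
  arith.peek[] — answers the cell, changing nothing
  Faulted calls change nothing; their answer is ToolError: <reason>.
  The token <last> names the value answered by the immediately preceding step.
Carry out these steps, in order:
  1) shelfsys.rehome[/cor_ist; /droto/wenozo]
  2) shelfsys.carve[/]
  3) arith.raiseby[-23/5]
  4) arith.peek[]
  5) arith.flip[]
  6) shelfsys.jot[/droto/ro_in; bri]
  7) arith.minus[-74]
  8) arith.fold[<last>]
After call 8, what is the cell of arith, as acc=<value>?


>>> shelfsys.rehome s=/cor_ist d=/droto/wenozo
[out] ok
>>> shelfsys.carve p=/
[out] ToolError: exists
>>> arith.raiseby x=-23/5
[out] -23/5
>>> arith.peek
[out] -23/5
>>> arith.flip
[out] 23/5
>>> shelfsys.jot p=/droto/ro_in c=bri
[out] created
>>> arith.minus x=-74
[out] 393/5
>>> arith.fold x=<last>
[out] 154449/25

Answer: acc=154449/25


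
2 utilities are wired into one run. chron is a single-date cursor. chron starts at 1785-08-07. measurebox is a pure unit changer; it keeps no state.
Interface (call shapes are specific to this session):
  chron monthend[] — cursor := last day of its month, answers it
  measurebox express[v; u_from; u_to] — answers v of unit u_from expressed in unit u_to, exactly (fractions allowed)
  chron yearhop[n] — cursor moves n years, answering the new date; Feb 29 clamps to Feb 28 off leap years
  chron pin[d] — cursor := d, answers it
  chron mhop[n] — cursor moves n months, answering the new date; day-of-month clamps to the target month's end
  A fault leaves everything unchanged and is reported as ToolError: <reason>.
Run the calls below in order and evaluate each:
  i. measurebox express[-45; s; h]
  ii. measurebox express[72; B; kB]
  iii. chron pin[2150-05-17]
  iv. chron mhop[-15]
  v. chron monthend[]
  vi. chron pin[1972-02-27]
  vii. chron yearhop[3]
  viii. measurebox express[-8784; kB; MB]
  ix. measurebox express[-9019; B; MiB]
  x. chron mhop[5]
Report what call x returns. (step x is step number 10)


;; 1. measurebox express(v=-45, u_from=s, u_to=h) ~> -1/80
;; 2. measurebox express(v=72, u_from=B, u_to=kB) ~> 9/125
;; 3. chron pin(d=2150-05-17) ~> 2150-05-17
;; 4. chron mhop(n=-15) ~> 2149-02-17
;; 5. chron monthend() ~> 2149-02-28
;; 6. chron pin(d=1972-02-27) ~> 1972-02-27
;; 7. chron yearhop(n=3) ~> 1975-02-27
;; 8. measurebox express(v=-8784, u_from=kB, u_to=MB) ~> -1098/125
;; 9. measurebox express(v=-9019, u_from=B, u_to=MiB) ~> -9019/1048576
;; 10. chron mhop(n=5) ~> 1975-07-27

Answer: 1975-07-27


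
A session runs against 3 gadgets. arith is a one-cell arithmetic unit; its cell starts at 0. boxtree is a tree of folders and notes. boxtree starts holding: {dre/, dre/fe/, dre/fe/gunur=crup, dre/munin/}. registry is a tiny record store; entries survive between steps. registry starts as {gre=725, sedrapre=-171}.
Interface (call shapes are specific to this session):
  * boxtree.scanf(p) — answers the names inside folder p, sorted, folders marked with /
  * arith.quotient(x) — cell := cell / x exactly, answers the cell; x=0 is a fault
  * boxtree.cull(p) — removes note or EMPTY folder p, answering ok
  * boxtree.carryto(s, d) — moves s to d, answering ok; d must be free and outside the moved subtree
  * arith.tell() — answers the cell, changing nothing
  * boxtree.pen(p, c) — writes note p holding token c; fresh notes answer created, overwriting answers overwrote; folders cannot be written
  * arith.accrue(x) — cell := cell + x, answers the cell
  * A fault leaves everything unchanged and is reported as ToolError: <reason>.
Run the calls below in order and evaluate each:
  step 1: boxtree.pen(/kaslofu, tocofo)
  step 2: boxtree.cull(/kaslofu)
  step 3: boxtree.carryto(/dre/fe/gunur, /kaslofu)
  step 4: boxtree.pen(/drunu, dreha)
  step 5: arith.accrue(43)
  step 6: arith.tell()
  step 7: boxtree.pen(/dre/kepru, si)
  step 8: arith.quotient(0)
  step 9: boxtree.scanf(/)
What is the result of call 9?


> boxtree.pen p=/kaslofu c=tocofo
[out] created
> boxtree.cull p=/kaslofu
[out] ok
> boxtree.carryto s=/dre/fe/gunur d=/kaslofu
[out] ok
> boxtree.pen p=/drunu c=dreha
[out] created
> arith.accrue x=43
[out] 43
> arith.tell
[out] 43
> boxtree.pen p=/dre/kepru c=si
[out] created
> arith.quotient x=0
[out] ToolError: division by zero
> boxtree.scanf p=/
[out] [dre/, drunu, kaslofu]

Answer: [dre/, drunu, kaslofu]


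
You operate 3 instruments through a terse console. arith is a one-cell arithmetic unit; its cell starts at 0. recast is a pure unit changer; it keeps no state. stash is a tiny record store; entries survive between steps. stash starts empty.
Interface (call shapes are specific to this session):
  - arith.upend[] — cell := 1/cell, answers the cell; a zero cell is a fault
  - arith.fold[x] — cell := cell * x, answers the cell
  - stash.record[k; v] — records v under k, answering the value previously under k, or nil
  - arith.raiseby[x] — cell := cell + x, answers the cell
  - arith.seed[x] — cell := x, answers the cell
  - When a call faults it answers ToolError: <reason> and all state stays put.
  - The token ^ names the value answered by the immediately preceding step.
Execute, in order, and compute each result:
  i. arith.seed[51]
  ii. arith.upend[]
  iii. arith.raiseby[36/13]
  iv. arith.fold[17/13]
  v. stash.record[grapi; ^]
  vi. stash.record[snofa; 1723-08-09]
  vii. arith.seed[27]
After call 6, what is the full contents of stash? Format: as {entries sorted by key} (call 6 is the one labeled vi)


> seed x='51'
  51
> upend
  1/51
> raiseby x='36/13'
  1849/663
> fold x='17/13'
  1849/507
> record k='grapi' v='^'
  nil
> record k='snofa' v='1723-08-09'
  nil
> seed x='27'
  27

Answer: {grapi=1849/507, snofa=1723-08-09}


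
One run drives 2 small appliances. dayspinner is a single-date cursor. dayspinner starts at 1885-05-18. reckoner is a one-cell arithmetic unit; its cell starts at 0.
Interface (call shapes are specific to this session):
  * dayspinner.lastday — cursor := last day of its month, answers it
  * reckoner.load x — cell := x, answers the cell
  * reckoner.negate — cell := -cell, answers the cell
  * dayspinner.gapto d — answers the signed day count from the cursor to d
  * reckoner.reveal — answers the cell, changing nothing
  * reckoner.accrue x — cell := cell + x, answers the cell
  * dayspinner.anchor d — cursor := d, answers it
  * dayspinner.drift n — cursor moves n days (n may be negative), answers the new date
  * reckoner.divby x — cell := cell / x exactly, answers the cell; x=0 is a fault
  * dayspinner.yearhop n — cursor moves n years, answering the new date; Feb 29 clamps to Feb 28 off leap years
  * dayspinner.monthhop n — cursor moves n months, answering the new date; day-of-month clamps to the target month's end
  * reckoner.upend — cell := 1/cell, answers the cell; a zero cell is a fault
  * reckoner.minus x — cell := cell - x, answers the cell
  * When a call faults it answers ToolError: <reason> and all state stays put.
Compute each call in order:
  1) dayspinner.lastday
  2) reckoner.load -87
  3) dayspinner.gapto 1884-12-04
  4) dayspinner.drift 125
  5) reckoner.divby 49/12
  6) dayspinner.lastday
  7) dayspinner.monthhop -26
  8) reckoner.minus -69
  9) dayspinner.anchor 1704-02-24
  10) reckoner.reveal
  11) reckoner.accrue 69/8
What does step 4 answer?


→ lastday()
← 1885-05-31
→ load(x=-87)
← -87
→ gapto(d=1884-12-04)
← -178
→ drift(n=125)
← 1885-10-03
→ divby(x=49/12)
← -1044/49
→ lastday()
← 1885-10-31
→ monthhop(n=-26)
← 1883-08-31
→ minus(x=-69)
← 2337/49
→ anchor(d=1704-02-24)
← 1704-02-24
→ reveal()
← 2337/49
→ accrue(x=69/8)
← 22077/392

Answer: 1885-10-03


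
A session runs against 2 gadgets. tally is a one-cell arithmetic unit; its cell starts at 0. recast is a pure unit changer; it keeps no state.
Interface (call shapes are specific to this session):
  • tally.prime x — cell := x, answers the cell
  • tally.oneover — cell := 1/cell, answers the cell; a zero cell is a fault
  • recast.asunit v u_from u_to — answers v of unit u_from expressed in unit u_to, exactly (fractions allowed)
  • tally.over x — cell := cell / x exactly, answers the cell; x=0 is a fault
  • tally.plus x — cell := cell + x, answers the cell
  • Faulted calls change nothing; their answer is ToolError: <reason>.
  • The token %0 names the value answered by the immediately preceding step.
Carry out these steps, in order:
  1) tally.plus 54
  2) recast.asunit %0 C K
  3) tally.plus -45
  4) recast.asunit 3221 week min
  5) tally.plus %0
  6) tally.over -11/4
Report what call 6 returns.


-> plus(x=54)
<- 54
-> asunit(v=%0, u_from=C, u_to=K)
<- 6543/20
-> plus(x=-45)
<- 9
-> asunit(v=3221, u_from=week, u_to=min)
<- 32467680
-> plus(x=%0)
<- 32467689
-> over(x=-11/4)
<- -129870756/11

Answer: -129870756/11


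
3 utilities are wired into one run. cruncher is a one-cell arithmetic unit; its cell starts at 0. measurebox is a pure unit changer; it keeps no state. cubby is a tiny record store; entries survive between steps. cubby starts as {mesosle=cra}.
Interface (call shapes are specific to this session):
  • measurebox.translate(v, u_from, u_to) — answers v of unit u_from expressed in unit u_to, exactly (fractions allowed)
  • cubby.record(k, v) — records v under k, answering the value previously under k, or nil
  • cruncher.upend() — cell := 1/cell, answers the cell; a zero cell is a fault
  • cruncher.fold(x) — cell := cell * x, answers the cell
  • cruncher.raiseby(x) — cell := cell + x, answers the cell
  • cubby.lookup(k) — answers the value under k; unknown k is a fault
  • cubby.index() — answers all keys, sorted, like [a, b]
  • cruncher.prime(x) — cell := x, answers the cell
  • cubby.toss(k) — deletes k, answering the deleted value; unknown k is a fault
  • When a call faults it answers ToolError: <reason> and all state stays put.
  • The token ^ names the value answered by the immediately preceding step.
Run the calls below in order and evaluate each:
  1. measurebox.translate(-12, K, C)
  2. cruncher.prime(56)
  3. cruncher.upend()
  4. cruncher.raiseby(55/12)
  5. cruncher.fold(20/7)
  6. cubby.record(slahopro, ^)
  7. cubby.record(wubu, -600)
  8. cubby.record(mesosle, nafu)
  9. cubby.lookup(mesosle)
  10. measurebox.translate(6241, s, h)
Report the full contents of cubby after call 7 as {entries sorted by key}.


Answer: {mesosle=cra, slahopro=3865/294, wubu=-600}

Derivation:
$ translate -12 K C
  -5703/20
$ prime 56
  56
$ upend
  1/56
$ raiseby 55/12
  773/168
$ fold 20/7
  3865/294
$ record slahopro ^
  nil
$ record wubu -600
  nil
$ record mesosle nafu
  cra
$ lookup mesosle
  nafu
$ translate 6241 s h
  6241/3600


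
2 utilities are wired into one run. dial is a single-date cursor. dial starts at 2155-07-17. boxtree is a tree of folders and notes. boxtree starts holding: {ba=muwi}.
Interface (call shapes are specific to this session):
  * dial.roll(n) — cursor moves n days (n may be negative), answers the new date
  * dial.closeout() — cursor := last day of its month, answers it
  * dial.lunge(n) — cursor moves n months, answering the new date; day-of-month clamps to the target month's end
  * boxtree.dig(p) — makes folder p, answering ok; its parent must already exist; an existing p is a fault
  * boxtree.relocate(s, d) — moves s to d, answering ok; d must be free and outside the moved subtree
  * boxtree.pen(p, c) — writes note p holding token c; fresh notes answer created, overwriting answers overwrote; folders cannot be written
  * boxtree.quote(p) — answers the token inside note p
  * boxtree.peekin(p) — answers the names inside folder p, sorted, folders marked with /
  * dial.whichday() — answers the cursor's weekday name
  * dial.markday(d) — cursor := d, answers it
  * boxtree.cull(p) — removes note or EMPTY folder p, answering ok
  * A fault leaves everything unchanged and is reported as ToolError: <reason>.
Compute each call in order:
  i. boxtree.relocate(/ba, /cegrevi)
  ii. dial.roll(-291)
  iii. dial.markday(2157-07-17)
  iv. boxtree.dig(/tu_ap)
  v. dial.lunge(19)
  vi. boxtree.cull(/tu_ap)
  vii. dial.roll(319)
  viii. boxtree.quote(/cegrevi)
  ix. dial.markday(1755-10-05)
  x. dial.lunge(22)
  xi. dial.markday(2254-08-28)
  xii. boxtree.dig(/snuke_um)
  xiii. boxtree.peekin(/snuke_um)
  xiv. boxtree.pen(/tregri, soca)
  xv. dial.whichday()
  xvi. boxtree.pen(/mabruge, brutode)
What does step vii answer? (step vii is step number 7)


Answer: 2160-01-02

Derivation:
>> boxtree.relocate(/ba, /cegrevi)
<< ok
>> dial.roll(-291)
<< 2154-09-29
>> dial.markday(2157-07-17)
<< 2157-07-17
>> boxtree.dig(/tu_ap)
<< ok
>> dial.lunge(19)
<< 2159-02-17
>> boxtree.cull(/tu_ap)
<< ok
>> dial.roll(319)
<< 2160-01-02
>> boxtree.quote(/cegrevi)
<< muwi
>> dial.markday(1755-10-05)
<< 1755-10-05
>> dial.lunge(22)
<< 1757-08-05
>> dial.markday(2254-08-28)
<< 2254-08-28
>> boxtree.dig(/snuke_um)
<< ok
>> boxtree.peekin(/snuke_um)
<< []
>> boxtree.pen(/tregri, soca)
<< created
>> dial.whichday()
<< Monday
>> boxtree.pen(/mabruge, brutode)
<< created


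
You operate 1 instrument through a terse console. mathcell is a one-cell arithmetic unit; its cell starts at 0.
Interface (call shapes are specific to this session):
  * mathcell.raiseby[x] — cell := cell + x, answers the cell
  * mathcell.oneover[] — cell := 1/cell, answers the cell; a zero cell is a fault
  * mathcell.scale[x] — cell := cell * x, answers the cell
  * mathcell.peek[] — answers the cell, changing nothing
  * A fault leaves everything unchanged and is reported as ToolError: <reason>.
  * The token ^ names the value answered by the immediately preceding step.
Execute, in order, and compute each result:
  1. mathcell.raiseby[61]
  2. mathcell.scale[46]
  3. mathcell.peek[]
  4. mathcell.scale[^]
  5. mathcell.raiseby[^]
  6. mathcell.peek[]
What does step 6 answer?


Answer: 15747272

Derivation:
Act: mathcell.raiseby[x→61]
Obs: 61
Act: mathcell.scale[x→46]
Obs: 2806
Act: mathcell.peek[]
Obs: 2806
Act: mathcell.scale[x→^]
Obs: 7873636
Act: mathcell.raiseby[x→^]
Obs: 15747272
Act: mathcell.peek[]
Obs: 15747272


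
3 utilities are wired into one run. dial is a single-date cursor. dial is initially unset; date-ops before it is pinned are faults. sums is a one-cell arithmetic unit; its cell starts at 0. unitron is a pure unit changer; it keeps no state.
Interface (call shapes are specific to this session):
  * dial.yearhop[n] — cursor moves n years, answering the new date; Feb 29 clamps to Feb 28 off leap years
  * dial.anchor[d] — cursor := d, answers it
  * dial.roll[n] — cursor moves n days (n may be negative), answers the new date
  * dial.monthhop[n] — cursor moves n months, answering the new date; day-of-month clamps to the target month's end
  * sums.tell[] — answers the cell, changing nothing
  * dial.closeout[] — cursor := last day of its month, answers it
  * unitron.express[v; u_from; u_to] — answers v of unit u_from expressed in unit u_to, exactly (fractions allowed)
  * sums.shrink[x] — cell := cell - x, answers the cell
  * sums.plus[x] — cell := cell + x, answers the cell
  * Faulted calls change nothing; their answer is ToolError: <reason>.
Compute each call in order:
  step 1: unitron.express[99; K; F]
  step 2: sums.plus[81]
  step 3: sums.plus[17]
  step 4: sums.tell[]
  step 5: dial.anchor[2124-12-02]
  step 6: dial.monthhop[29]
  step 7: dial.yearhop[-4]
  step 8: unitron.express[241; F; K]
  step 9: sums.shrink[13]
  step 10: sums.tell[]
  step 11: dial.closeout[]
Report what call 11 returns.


Answer: 2123-05-31

Derivation:
Using unitron.express on v: 99, u_from: K, u_to: F, → -28147/100.
Next I call sums.plus on x: 81, yielding 81.
Calling sums.plus on x: 17, which returns 98.
Now I run sums.tell, and see 98.
I invoke dial.anchor on d: 2124-12-02: 2124-12-02.
Then dial.monthhop on n: 29, and see 2127-05-02.
I use dial.yearhop on n: -4, and see 2123-05-02.
I invoke unitron.express on v: 241, u_from: F, u_to: K, and observe 70067/180.
Using sums.shrink on x: 13: 85.
Then sums.tell, giving 85.
Now I run dial.closeout(), — result: 2123-05-31.


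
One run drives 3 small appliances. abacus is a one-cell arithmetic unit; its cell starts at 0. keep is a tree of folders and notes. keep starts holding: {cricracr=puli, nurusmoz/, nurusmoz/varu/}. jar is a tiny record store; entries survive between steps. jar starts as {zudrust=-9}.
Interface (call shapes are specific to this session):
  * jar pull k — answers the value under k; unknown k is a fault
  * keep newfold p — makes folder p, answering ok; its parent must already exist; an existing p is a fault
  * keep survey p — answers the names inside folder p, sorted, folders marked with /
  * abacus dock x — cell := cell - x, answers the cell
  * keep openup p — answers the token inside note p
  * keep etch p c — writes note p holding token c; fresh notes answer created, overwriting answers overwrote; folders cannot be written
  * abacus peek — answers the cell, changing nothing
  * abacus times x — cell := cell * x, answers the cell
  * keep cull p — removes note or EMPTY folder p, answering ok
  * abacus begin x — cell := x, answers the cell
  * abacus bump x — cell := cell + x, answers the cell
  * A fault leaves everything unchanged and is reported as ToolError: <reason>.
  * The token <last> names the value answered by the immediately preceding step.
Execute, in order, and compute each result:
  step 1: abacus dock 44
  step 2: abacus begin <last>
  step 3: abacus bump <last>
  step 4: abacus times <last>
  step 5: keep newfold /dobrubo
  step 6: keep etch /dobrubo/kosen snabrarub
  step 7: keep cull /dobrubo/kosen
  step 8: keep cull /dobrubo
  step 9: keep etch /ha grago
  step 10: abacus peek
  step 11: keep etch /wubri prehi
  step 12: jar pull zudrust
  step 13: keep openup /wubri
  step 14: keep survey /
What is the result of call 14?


-> abacus dock(x=44)
<- -44
-> abacus begin(x=<last>)
<- -44
-> abacus bump(x=<last>)
<- -88
-> abacus times(x=<last>)
<- 7744
-> keep newfold(p=/dobrubo)
<- ok
-> keep etch(p=/dobrubo/kosen, c=snabrarub)
<- created
-> keep cull(p=/dobrubo/kosen)
<- ok
-> keep cull(p=/dobrubo)
<- ok
-> keep etch(p=/ha, c=grago)
<- created
-> abacus peek()
<- 7744
-> keep etch(p=/wubri, c=prehi)
<- created
-> jar pull(k=zudrust)
<- -9
-> keep openup(p=/wubri)
<- prehi
-> keep survey(p=/)
<- [cricracr, ha, nurusmoz/, wubri]

Answer: [cricracr, ha, nurusmoz/, wubri]


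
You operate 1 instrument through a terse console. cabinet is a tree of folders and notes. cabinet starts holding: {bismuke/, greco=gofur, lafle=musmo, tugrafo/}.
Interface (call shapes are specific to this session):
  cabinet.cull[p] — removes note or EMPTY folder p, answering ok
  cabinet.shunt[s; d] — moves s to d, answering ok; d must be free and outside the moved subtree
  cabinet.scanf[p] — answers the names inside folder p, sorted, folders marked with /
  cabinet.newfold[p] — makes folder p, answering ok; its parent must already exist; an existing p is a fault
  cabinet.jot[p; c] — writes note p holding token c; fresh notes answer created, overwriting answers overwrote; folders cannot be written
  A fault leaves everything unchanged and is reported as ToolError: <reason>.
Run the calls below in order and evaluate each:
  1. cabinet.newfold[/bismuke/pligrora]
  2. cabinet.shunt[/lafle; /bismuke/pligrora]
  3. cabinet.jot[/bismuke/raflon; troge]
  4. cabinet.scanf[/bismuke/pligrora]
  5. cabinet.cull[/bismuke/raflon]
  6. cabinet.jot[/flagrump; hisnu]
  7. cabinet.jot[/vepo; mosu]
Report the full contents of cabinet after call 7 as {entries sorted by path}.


// newfold(p→/bismuke/pligrora) -> ok
// shunt(s→/lafle, d→/bismuke/pligrora) -> ToolError: exists
// jot(p→/bismuke/raflon, c→troge) -> created
// scanf(p→/bismuke/pligrora) -> []
// cull(p→/bismuke/raflon) -> ok
// jot(p→/flagrump, c→hisnu) -> created
// jot(p→/vepo, c→mosu) -> created

Answer: {bismuke/, bismuke/pligrora/, flagrump=hisnu, greco=gofur, lafle=musmo, tugrafo/, vepo=mosu}
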